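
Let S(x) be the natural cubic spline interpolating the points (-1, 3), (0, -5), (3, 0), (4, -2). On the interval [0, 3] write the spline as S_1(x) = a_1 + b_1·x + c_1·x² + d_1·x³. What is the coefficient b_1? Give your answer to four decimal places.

-4.7879

With σ_i denoting the second derivative at x_i, h_i = 1, 3, 1, and Δ_i = (y_(i+1) − y_i)/h_i = -8, 5/3, -2:
  1·σ_0 + 8·σ_1 + 3·σ_2 = 6(Δ_1 - Δ_0) = 58
  3·σ_1 + 8·σ_2 + 1·σ_3 = 6(Δ_2 - Δ_1) = -22
Natural end conditions: σ_0 = σ_3 = 0.
Forward elimination and back-substitution give σ_0 = 0, σ_1 = 106/11, σ_2 = -70/11, σ_3 = 0.
On [0, 3], with S_1(x) = a_1 + b_1·x + c_1·x² + d_1·x³: c_1 = σ_1/2 = 53/11, d_1 = (σ_2 - σ_1)/(6h_1) = -8/9, b_1 = Δ_1 - h_1(2σ_1 + σ_2)/6 = -158/33.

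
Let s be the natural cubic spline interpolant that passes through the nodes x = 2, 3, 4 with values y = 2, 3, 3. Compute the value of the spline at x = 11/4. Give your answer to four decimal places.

2.8320

Put M_i = s'' at the i-th knot. Here h = (1, 1) and Δ = (1, 0), so the interior equations h_(i-1)·M_(i-1) + 2(h_(i-1)+h_i)·M_i + h_i·M_(i+1) = 6(Δ_i − Δ_(i-1)) read
  1·M_0 + 4·M_1 + 1·M_2 = 6(Δ_1 - Δ_0) = -6
Natural end conditions: M_0 = M_2 = 0.
Solving: M_0 = 0, M_1 = -3/2, M_2 = 0.
On [2, 3], s(x) = 2 + 5/4·(x - 2) + 0·(x - 2)² - 1/4·(x - 2)³.
With (x - 2) = 3/4: s(11/4) = 725/256.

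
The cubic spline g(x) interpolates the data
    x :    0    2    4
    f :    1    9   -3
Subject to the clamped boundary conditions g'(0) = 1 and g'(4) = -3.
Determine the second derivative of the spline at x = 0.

11

Put M_i = g'' at the i-th knot. Here h = (2, 2) and Δ = (4, -6), so the interior equations h_(i-1)·M_(i-1) + 2(h_(i-1)+h_i)·M_i + h_i·M_(i+1) = 6(Δ_i − Δ_(i-1)) read
  2·M_0 + 8·M_1 + 2·M_2 = 6(Δ_1 - Δ_0) = -60
Clamped end conditions give two more equations: 2h_0·M_0 + h_0·M_1 = 6(Δ_0 - g'(0)) = 18 and h_1·M_1 + 2h_1·M_2 = 6(g'(4) - Δ_1) = 18.
Solving the tridiagonal system: M_0 = 11, M_1 = -13, M_2 = 11.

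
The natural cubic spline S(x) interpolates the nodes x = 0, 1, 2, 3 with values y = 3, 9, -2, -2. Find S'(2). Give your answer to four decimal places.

-8.1333

Put m_i = S'' at the i-th knot. Here h = (1, 1, 1) and Δ = (6, -11, 0), so the interior equations h_(i-1)·m_(i-1) + 2(h_(i-1)+h_i)·m_i + h_i·m_(i+1) = 6(Δ_i − Δ_(i-1)) read
  1·m_0 + 4·m_1 + 1·m_2 = 6(Δ_1 - Δ_0) = -102
  1·m_1 + 4·m_2 + 1·m_3 = 6(Δ_2 - Δ_1) = 66
Natural end conditions: m_0 = m_3 = 0.
Solving: m_0 = 0, m_1 = -158/5, m_2 = 122/5, m_3 = 0.
On [2, 3], S'(x) = b_2 + 2c_2·(x - 2) + 3d_2·(x - 2)² with b_2 = Δ_2 - h_2(2m_2 + m_3)/6 = -122/15, c_2 = m_2/2 = 61/5, d_2 = (m_3 - m_2)/(6h_2) = -61/15. So S'(2) = -122/15.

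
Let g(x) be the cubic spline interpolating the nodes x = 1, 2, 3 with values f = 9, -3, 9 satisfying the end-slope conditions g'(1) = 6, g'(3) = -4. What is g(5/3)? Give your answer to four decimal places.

0.6296

Put M_i = g'' at the i-th knot. Here h = (1, 1) and Δ = (-12, 12), so the interior equations h_(i-1)·M_(i-1) + 2(h_(i-1)+h_i)·M_i + h_i·M_(i+1) = 6(Δ_i − Δ_(i-1)) read
  1·M_0 + 4·M_1 + 1·M_2 = 6(Δ_1 - Δ_0) = 144
Clamped end conditions give two more equations: 2h_0·M_0 + h_0·M_1 = 6(Δ_0 - g'(1)) = -108 and h_1·M_1 + 2h_1·M_2 = 6(g'(3) - Δ_1) = -96.
Solving the tridiagonal system: M_0 = -95, M_1 = 82, M_2 = -89.
On [1, 2], g(x) = 9 + 6·(x - 1) - 95/2·(x - 1)² + 59/2·(x - 1)³.
With (x - 1) = 2/3: g(5/3) = 17/27.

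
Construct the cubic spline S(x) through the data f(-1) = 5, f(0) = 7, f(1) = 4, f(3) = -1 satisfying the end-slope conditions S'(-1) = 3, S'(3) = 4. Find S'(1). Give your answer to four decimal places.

With σ_i denoting the second derivative at x_i, h_i = 1, 1, 2, and Δ_i = (y_(i+1) − y_i)/h_i = 2, -3, -5/2:
  1·σ_0 + 4·σ_1 + 1·σ_2 = 6(Δ_1 - Δ_0) = -30
  1·σ_1 + 6·σ_2 + 2·σ_3 = 6(Δ_2 - Δ_1) = 3
Clamped end conditions give two more equations: 2h_0·σ_0 + h_0·σ_1 = 6(Δ_0 - S'(-1)) = -6 and h_2·σ_2 + 2h_2·σ_3 = 6(S'(3) - Δ_2) = 39.
Forward elimination and back-substitution give σ_0 = 13/22, σ_1 = -79/11, σ_2 = -41/22, σ_3 = 235/22.
On [1, 3], S'(x) = b_2 + 2c_2·(x - 1) + 3d_2·(x - 1)² with b_2 = Δ_2 - h_2(2σ_2 + σ_3)/6 = -53/11, c_2 = σ_2/2 = -41/44, d_2 = (σ_3 - σ_2)/(6h_2) = 23/22. So S'(1) = -53/11.

-4.8182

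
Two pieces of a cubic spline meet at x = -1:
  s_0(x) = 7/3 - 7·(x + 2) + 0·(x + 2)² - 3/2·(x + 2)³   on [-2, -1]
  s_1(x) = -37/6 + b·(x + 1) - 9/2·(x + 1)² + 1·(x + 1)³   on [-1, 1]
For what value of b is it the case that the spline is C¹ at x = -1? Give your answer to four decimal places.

-11.5000

s_0'(x) = -7 + 0·(x + 2) - 9/2·(x + 2)², so s_0'(-1) = -23/2. On the right, s_1'(-1) = b, so b = -23/2.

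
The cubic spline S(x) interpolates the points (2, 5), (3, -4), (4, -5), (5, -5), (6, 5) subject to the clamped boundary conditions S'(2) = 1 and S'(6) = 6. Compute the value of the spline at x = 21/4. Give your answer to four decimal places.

-2.8624

Put M_i = S'' at the i-th knot. Here h = (1, 1, 1, 1) and Δ = (-9, -1, 0, 10), so the interior equations h_(i-1)·M_(i-1) + 2(h_(i-1)+h_i)·M_i + h_i·M_(i+1) = 6(Δ_i − Δ_(i-1)) read
  1·M_0 + 4·M_1 + 1·M_2 = 6(Δ_1 - Δ_0) = 48
  1·M_1 + 4·M_2 + 1·M_3 = 6(Δ_2 - Δ_1) = 6
  1·M_2 + 4·M_3 + 1·M_4 = 6(Δ_3 - Δ_2) = 60
Clamped end conditions give two more equations: 2h_0·M_0 + h_0·M_1 = 6(Δ_0 - S'(2)) = -60 and h_3·M_3 + 2h_3·M_4 = 6(S'(6) - Δ_3) = -24.
Hence M_0 = -1195/28, M_1 = 355/14, M_2 = -43/4, M_3 = 331/14, M_4 = -667/28.
On [5, 6], S(x) = -5 + 341/56·(x - 5) + 331/28·(x - 5)² - 443/56·(x - 5)³.
With (x - 5) = 1/4: S(21/4) = -10259/3584.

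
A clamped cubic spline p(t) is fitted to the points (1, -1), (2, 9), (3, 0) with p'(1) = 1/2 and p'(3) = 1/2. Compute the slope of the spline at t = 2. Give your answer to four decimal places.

0.5000

Let M_i = p''(x_i). Step sizes h_i = 1, 1; slopes of the chords Δ_i = (y_(i+1) - y_i)/h_i = 10, -9.
  1·M_0 + 4·M_1 + 1·M_2 = 6(Δ_1 - Δ_0) = -114
Clamped end conditions give two more equations: 2h_0·M_0 + h_0·M_1 = 6(Δ_0 - p'(1)) = 57 and h_1·M_1 + 2h_1·M_2 = 6(p'(3) - Δ_1) = 57.
Solving: M_0 = 57, M_1 = -57, M_2 = 57.
On [2, 3], p'(t) = b_1 + 2c_1·(t - 2) + 3d_1·(t - 2)² with b_1 = Δ_1 - h_1(2M_1 + M_2)/6 = 1/2, c_1 = M_1/2 = -57/2, d_1 = (M_2 - M_1)/(6h_1) = 19. So p'(2) = 1/2.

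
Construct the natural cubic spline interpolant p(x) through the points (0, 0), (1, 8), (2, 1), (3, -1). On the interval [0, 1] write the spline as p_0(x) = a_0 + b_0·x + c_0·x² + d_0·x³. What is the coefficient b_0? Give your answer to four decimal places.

12.3333

With σ_i denoting the second derivative at x_i, h_i = 1, 1, 1, and Δ_i = (y_(i+1) − y_i)/h_i = 8, -7, -2:
  1·σ_0 + 4·σ_1 + 1·σ_2 = 6(Δ_1 - Δ_0) = -90
  1·σ_1 + 4·σ_2 + 1·σ_3 = 6(Δ_2 - Δ_1) = 30
Natural end conditions: σ_0 = σ_3 = 0.
Solving the tridiagonal system: σ_0 = 0, σ_1 = -26, σ_2 = 14, σ_3 = 0.
On [0, 1], with p_0(x) = a_0 + b_0·x + c_0·x² + d_0·x³: c_0 = σ_0/2 = 0, d_0 = (σ_1 - σ_0)/(6h_0) = -13/3, b_0 = Δ_0 - h_0(2σ_0 + σ_1)/6 = 37/3.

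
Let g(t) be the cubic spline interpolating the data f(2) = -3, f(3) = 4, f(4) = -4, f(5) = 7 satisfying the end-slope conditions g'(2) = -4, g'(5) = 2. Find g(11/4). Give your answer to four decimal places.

2.7469

With M_i denoting the second derivative at x_i, h_i = 1, 1, 1, and Δ_i = (y_(i+1) − y_i)/h_i = 7, -8, 11:
  1·M_0 + 4·M_1 + 1·M_2 = 6(Δ_1 - Δ_0) = -90
  1·M_1 + 4·M_2 + 1·M_3 = 6(Δ_2 - Δ_1) = 114
Clamped end conditions give two more equations: 2h_0·M_0 + h_0·M_1 = 6(Δ_0 - g'(2)) = 66 and h_2·M_2 + 2h_2·M_3 = 6(g'(5) - Δ_2) = -54.
Hence M_0 = 292/5, M_1 = -254/5, M_2 = 274/5, M_3 = -272/5.
On [2, 3], g(t) = -3 - 4·(t - 2) + 146/5·(t - 2)² - 91/5·(t - 2)³.
With (t - 2) = 3/4: g(11/4) = 879/320.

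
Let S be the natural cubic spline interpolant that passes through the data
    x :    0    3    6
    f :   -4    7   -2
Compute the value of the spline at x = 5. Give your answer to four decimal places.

2.4815

With σ_i denoting the second derivative at x_i, h_i = 3, 3, and Δ_i = (y_(i+1) − y_i)/h_i = 11/3, -3:
  3·σ_0 + 12·σ_1 + 3·σ_2 = 6(Δ_1 - Δ_0) = -40
Natural end conditions: σ_0 = σ_2 = 0.
Solving: σ_0 = 0, σ_1 = -10/3, σ_2 = 0.
On [3, 6], S(x) = 7 + 1/3·(x - 3) - 5/3·(x - 3)² + 5/27·(x - 3)³.
With (x - 3) = 2: S(5) = 67/27.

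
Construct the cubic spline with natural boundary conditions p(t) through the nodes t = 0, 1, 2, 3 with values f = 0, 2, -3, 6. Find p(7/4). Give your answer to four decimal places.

-2.4719

Write M_i for p''(x_i). With h_i = 1, 1, 1 and divided differences Δ_i = 2, -5, 9, the continuity of p' gives the tridiagonal system
  1·M_0 + 4·M_1 + 1·M_2 = 6(Δ_1 - Δ_0) = -42
  1·M_1 + 4·M_2 + 1·M_3 = 6(Δ_2 - Δ_1) = 84
Natural end conditions: M_0 = M_3 = 0.
Solving: M_0 = 0, M_1 = -84/5, M_2 = 126/5, M_3 = 0.
On [1, 2], p(t) = 2 - 18/5·(t - 1) - 42/5·(t - 1)² + 7·(t - 1)³.
With (t - 1) = 3/4: p(7/4) = -791/320.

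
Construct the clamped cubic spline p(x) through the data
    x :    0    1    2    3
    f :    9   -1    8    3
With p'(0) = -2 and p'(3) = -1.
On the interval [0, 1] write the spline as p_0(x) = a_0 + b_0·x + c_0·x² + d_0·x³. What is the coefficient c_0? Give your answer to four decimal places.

-24.8667

Put m_i = p'' at the i-th knot. Here h = (1, 1, 1) and Δ = (-10, 9, -5), so the interior equations h_(i-1)·m_(i-1) + 2(h_(i-1)+h_i)·m_i + h_i·m_(i+1) = 6(Δ_i − Δ_(i-1)) read
  1·m_0 + 4·m_1 + 1·m_2 = 6(Δ_1 - Δ_0) = 114
  1·m_1 + 4·m_2 + 1·m_3 = 6(Δ_2 - Δ_1) = -84
Clamped end conditions give two more equations: 2h_0·m_0 + h_0·m_1 = 6(Δ_0 - p'(0)) = -48 and h_2·m_2 + 2h_2·m_3 = 6(p'(3) - Δ_2) = 24.
Hence m_0 = -746/15, m_1 = 772/15, m_2 = -632/15, m_3 = 496/15.
On [0, 1], with p_0(x) = a_0 + b_0·x + c_0·x² + d_0·x³: c_0 = m_0/2 = -373/15, d_0 = (m_1 - m_0)/(6h_0) = 253/15, b_0 = Δ_0 - h_0(2m_0 + m_1)/6 = -2.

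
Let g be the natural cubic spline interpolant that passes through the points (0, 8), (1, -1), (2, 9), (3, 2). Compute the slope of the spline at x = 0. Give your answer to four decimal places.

Let m_i = g''(x_i). Step sizes h_i = 1, 1, 1; slopes of the chords Δ_i = (y_(i+1) - y_i)/h_i = -9, 10, -7.
  1·m_0 + 4·m_1 + 1·m_2 = 6(Δ_1 - Δ_0) = 114
  1·m_1 + 4·m_2 + 1·m_3 = 6(Δ_2 - Δ_1) = -102
Natural end conditions: m_0 = m_3 = 0.
Forward elimination and back-substitution give m_0 = 0, m_1 = 186/5, m_2 = -174/5, m_3 = 0.
On [0, 1], g'(x) = b_0 + 2c_0·x + 3d_0·x² with b_0 = Δ_0 - h_0(2m_0 + m_1)/6 = -76/5, c_0 = m_0/2 = 0, d_0 = (m_1 - m_0)/(6h_0) = 31/5. So g'(0) = -76/5.

-15.2000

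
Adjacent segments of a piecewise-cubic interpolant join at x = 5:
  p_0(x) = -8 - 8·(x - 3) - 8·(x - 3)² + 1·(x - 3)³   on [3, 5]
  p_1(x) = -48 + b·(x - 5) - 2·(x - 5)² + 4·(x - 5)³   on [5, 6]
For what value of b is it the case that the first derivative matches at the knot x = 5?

-28

p_0'(x) = -8 - 16·(x - 3) + 3·(x - 3)², so p_0'(5) = -28. On the right, p_1'(5) = b, so b = -28.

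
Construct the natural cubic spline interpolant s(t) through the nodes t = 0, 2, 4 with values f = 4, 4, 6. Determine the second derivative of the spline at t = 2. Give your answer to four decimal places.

0.7500

Let σ_i = s''(x_i). Step sizes h_i = 2, 2; slopes of the chords Δ_i = (y_(i+1) - y_i)/h_i = 0, 1.
  2·σ_0 + 8·σ_1 + 2·σ_2 = 6(Δ_1 - Δ_0) = 6
Natural end conditions: σ_0 = σ_2 = 0.
Solving the tridiagonal system: σ_0 = 0, σ_1 = 3/4, σ_2 = 0.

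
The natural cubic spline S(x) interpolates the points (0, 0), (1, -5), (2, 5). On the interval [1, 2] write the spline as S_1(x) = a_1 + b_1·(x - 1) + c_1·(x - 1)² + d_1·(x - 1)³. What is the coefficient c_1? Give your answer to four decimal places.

11.2500

Put m_i = S'' at the i-th knot. Here h = (1, 1) and Δ = (-5, 10), so the interior equations h_(i-1)·m_(i-1) + 2(h_(i-1)+h_i)·m_i + h_i·m_(i+1) = 6(Δ_i − Δ_(i-1)) read
  1·m_0 + 4·m_1 + 1·m_2 = 6(Δ_1 - Δ_0) = 90
Natural end conditions: m_0 = m_2 = 0.
Forward elimination and back-substitution give m_0 = 0, m_1 = 45/2, m_2 = 0.
On [1, 2], with S_1(x) = a_1 + b_1·(x - 1) + c_1·(x - 1)² + d_1·(x - 1)³: c_1 = m_1/2 = 45/4, d_1 = (m_2 - m_1)/(6h_1) = -15/4, b_1 = Δ_1 - h_1(2m_1 + m_2)/6 = 5/2.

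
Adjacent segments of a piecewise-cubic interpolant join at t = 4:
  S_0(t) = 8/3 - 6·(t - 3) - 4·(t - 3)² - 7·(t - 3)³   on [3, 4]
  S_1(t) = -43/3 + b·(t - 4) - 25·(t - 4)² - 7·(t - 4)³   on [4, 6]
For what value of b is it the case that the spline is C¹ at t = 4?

-35

S_0'(t) = -6 - 8·(t - 3) - 21·(t - 3)², so S_0'(4) = -35. On the right, S_1'(4) = b, so b = -35.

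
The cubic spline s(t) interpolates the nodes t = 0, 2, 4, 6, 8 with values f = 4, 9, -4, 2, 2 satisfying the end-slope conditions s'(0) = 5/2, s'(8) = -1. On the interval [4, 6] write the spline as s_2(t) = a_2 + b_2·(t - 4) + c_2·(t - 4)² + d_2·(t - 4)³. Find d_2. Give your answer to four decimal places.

-1.3772

Write m_i for s''(x_i). With h_i = 2, 2, 2, 2 and divided differences Δ_i = 5/2, -13/2, 3, 0, the continuity of s' gives the tridiagonal system
  2·m_0 + 8·m_1 + 2·m_2 = 6(Δ_1 - Δ_0) = -54
  2·m_1 + 8·m_2 + 2·m_3 = 6(Δ_2 - Δ_1) = 57
  2·m_2 + 8·m_3 + 2·m_4 = 6(Δ_3 - Δ_2) = -18
Clamped end conditions give two more equations: 2h_0·m_0 + h_0·m_1 = 6(Δ_0 - s'(0)) = 0 and h_3·m_3 + 2h_3·m_4 = 6(s'(8) - Δ_3) = -6.
Forward elimination and back-substitution give m_0 = 611/112, m_1 = -611/56, m_2 = 179/16, m_3 = -299/56, m_4 = 131/112.
On [4, 6], with s_2(t) = a_2 + b_2·(t - 4) + c_2·(t - 4)² + d_2·(t - 4)³: c_2 = m_2/2 = 179/32, d_2 = (m_3 - m_2)/(6h_2) = -617/448, b_2 = Δ_2 - h_2(2m_2 + m_3)/6 = -75/28.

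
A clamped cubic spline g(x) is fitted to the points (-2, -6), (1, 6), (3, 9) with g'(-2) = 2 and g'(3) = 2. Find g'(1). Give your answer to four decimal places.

With M_i denoting the second derivative at x_i, h_i = 3, 2, and Δ_i = (y_(i+1) − y_i)/h_i = 4, 3/2:
  3·M_0 + 10·M_1 + 2·M_2 = 6(Δ_1 - Δ_0) = -15
Clamped end conditions give two more equations: 2h_0·M_0 + h_0·M_1 = 6(Δ_0 - g'(-2)) = 12 and h_1·M_1 + 2h_1·M_2 = 6(g'(3) - Δ_1) = 3.
Forward elimination and back-substitution give M_0 = 7/2, M_1 = -3, M_2 = 9/4.
On [1, 3], g'(x) = b_1 + 2c_1·(x - 1) + 3d_1·(x - 1)² with b_1 = Δ_1 - h_1(2M_1 + M_2)/6 = 11/4, c_1 = M_1/2 = -3/2, d_1 = (M_2 - M_1)/(6h_1) = 7/16. So g'(1) = 11/4.

2.7500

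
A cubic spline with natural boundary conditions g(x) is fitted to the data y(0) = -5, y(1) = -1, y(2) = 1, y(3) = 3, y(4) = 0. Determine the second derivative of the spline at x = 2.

Put σ_i = g'' at the i-th knot. Here h = (1, 1, 1, 1) and Δ = (4, 2, 2, -3), so the interior equations h_(i-1)·σ_(i-1) + 2(h_(i-1)+h_i)·σ_i + h_i·σ_(i+1) = 6(Δ_i − Δ_(i-1)) read
  1·σ_0 + 4·σ_1 + 1·σ_2 = 6(Δ_1 - Δ_0) = -12
  1·σ_1 + 4·σ_2 + 1·σ_3 = 6(Δ_2 - Δ_1) = 0
  1·σ_2 + 4·σ_3 + 1·σ_4 = 6(Δ_3 - Δ_2) = -30
Natural end conditions: σ_0 = σ_4 = 0.
Solving: σ_0 = 0, σ_1 = -15/4, σ_2 = 3, σ_3 = -33/4, σ_4 = 0.

3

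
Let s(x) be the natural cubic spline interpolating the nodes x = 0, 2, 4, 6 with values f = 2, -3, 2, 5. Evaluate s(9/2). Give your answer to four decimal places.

3.1438

Let m_i = s''(x_i). Step sizes h_i = 2, 2, 2; slopes of the chords Δ_i = (y_(i+1) - y_i)/h_i = -5/2, 5/2, 3/2.
  2·m_0 + 8·m_1 + 2·m_2 = 6(Δ_1 - Δ_0) = 30
  2·m_1 + 8·m_2 + 2·m_3 = 6(Δ_2 - Δ_1) = -6
Natural end conditions: m_0 = m_3 = 0.
Forward elimination and back-substitution give m_0 = 0, m_1 = 21/5, m_2 = -9/5, m_3 = 0.
On [4, 6], s(x) = 2 + 27/10·(x - 4) - 9/10·(x - 4)² + 3/20·(x - 4)³.
With (x - 4) = 1/2: s(9/2) = 503/160.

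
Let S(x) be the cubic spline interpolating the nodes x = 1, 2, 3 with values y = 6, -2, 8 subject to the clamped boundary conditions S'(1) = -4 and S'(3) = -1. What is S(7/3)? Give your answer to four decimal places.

With M_i denoting the second derivative at x_i, h_i = 1, 1, and Δ_i = (y_(i+1) − y_i)/h_i = -8, 10:
  1·M_0 + 4·M_1 + 1·M_2 = 6(Δ_1 - Δ_0) = 108
Clamped end conditions give two more equations: 2h_0·M_0 + h_0·M_1 = 6(Δ_0 - S'(1)) = -24 and h_1·M_1 + 2h_1·M_2 = 6(S'(3) - Δ_1) = -66.
Solving the tridiagonal system: M_0 = -75/2, M_1 = 51, M_2 = -117/2.
On [2, 3], S(x) = -2 + 11/4·(x - 2) + 51/2·(x - 2)² - 73/4·(x - 2)³.
With (x - 2) = 1/3: S(7/3) = 29/27.

1.0741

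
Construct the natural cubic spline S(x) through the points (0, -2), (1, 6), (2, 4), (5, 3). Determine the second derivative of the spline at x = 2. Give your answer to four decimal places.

3.2258

With m_i denoting the second derivative at x_i, h_i = 1, 1, 3, and Δ_i = (y_(i+1) − y_i)/h_i = 8, -2, -1/3:
  1·m_0 + 4·m_1 + 1·m_2 = 6(Δ_1 - Δ_0) = -60
  1·m_1 + 8·m_2 + 3·m_3 = 6(Δ_2 - Δ_1) = 10
Natural end conditions: m_0 = m_3 = 0.
Solving the tridiagonal system: m_0 = 0, m_1 = -490/31, m_2 = 100/31, m_3 = 0.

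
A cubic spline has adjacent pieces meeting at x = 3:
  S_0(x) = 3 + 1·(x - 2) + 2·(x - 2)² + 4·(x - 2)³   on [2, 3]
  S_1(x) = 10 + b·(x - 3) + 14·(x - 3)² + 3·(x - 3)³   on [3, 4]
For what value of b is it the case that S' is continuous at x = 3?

S_0'(x) = 1 + 4·(x - 2) + 12·(x - 2)², so S_0'(3) = 17. On the right, S_1'(3) = b, so b = 17.

17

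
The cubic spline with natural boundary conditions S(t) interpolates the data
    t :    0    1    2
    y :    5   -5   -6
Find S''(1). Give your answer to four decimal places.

Let M_i = S''(x_i). Step sizes h_i = 1, 1; slopes of the chords Δ_i = (y_(i+1) - y_i)/h_i = -10, -1.
  1·M_0 + 4·M_1 + 1·M_2 = 6(Δ_1 - Δ_0) = 54
Natural end conditions: M_0 = M_2 = 0.
Forward elimination and back-substitution give M_0 = 0, M_1 = 27/2, M_2 = 0.

13.5000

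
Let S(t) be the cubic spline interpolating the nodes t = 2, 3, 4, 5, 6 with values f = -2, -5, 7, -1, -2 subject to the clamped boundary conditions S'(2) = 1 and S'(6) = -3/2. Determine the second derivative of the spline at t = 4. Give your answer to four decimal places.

Let m_i = S''(x_i). Step sizes h_i = 1, 1, 1, 1; slopes of the chords Δ_i = (y_(i+1) - y_i)/h_i = -3, 12, -8, -1.
  1·m_0 + 4·m_1 + 1·m_2 = 6(Δ_1 - Δ_0) = 90
  1·m_1 + 4·m_2 + 1·m_3 = 6(Δ_2 - Δ_1) = -120
  1·m_2 + 4·m_3 + 1·m_4 = 6(Δ_3 - Δ_2) = 42
Clamped end conditions give two more equations: 2h_0·m_0 + h_0·m_1 = 6(Δ_0 - S'(2)) = -24 and h_3·m_3 + 2h_3·m_4 = 6(S'(6) - Δ_3) = -3.
Forward elimination and back-substitution give m_0 = -1865/56, m_1 = 1193/28, m_2 = -377/8, m_3 = 725/28, m_4 = -809/56.

-47.1250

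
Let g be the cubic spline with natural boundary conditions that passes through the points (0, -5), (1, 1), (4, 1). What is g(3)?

With σ_i denoting the second derivative at x_i, h_i = 1, 3, and Δ_i = (y_(i+1) − y_i)/h_i = 6, 0:
  1·σ_0 + 8·σ_1 + 3·σ_2 = 6(Δ_1 - Δ_0) = -36
Natural end conditions: σ_0 = σ_2 = 0.
Forward elimination and back-substitution give σ_0 = 0, σ_1 = -9/2, σ_2 = 0.
On [1, 4], g(x) = 1 + 9/2·(x - 1) - 9/4·(x - 1)² + 1/4·(x - 1)³.
With (x - 1) = 2: g(3) = 3.

3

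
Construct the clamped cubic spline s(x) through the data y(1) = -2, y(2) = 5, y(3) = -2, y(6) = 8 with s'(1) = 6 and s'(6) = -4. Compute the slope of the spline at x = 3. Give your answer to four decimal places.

-6.1379

Put M_i = s'' at the i-th knot. Here h = (1, 1, 3) and Δ = (7, -7, 10/3), so the interior equations h_(i-1)·M_(i-1) + 2(h_(i-1)+h_i)·M_i + h_i·M_(i+1) = 6(Δ_i − Δ_(i-1)) read
  1·M_0 + 4·M_1 + 1·M_2 = 6(Δ_1 - Δ_0) = -84
  1·M_1 + 8·M_2 + 3·M_3 = 6(Δ_2 - Δ_1) = 62
Clamped end conditions give two more equations: 2h_0·M_0 + h_0·M_1 = 6(Δ_0 - s'(1)) = 6 and h_2·M_2 + 2h_2·M_3 = 6(s'(6) - Δ_2) = -44.
Solving: M_0 = 520/29, M_1 = -866/29, M_2 = 508/29, M_3 = -1400/87.
On [3, 6], s'(x) = b_2 + 2c_2·(x - 3) + 3d_2·(x - 3)² with b_2 = Δ_2 - h_2(2M_2 + M_3)/6 = -178/29, c_2 = M_2/2 = 254/29, d_2 = (M_3 - M_2)/(6h_2) = -1462/783. So s'(3) = -178/29.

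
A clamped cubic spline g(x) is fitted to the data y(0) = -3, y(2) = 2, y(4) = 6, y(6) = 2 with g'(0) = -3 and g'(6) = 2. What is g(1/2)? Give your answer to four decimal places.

With M_i denoting the second derivative at x_i, h_i = 2, 2, 2, and Δ_i = (y_(i+1) − y_i)/h_i = 5/2, 2, -2:
  2·M_0 + 8·M_1 + 2·M_2 = 6(Δ_1 - Δ_0) = -3
  2·M_1 + 8·M_2 + 2·M_3 = 6(Δ_2 - Δ_1) = -24
Clamped end conditions give two more equations: 2h_0·M_0 + h_0·M_1 = 6(Δ_0 - g'(0)) = 33 and h_2·M_2 + 2h_2·M_3 = 6(g'(6) - Δ_2) = 24.
Solving the tridiagonal system: M_0 = 269/30, M_1 = -43/30, M_2 = -71/15, M_3 = 251/30.
On [0, 2], g(x) = -3 - 3·x + 269/60·x² - 13/15·x³.
With x = 1/2: g(1/2) = -279/80.

-3.4875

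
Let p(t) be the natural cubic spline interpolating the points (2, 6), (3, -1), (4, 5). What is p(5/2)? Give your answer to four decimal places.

1.2813

Let m_i = p''(x_i). Step sizes h_i = 1, 1; slopes of the chords Δ_i = (y_(i+1) - y_i)/h_i = -7, 6.
  1·m_0 + 4·m_1 + 1·m_2 = 6(Δ_1 - Δ_0) = 78
Natural end conditions: m_0 = m_2 = 0.
Hence m_0 = 0, m_1 = 39/2, m_2 = 0.
On [2, 3], p(t) = 6 - 41/4·(t - 2) + 0·(t - 2)² + 13/4·(t - 2)³.
With (t - 2) = 1/2: p(5/2) = 41/32.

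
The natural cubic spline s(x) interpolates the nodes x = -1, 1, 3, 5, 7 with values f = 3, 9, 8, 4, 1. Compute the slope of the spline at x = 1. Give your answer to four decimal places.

With σ_i denoting the second derivative at x_i, h_i = 2, 2, 2, 2, and Δ_i = (y_(i+1) − y_i)/h_i = 3, -1/2, -2, -3/2:
  2·σ_0 + 8·σ_1 + 2·σ_2 = 6(Δ_1 - Δ_0) = -21
  2·σ_1 + 8·σ_2 + 2·σ_3 = 6(Δ_2 - Δ_1) = -9
  2·σ_2 + 8·σ_3 + 2·σ_4 = 6(Δ_3 - Δ_2) = 3
Natural end conditions: σ_0 = σ_4 = 0.
Hence σ_0 = 0, σ_1 = -69/28, σ_2 = -9/14, σ_3 = 15/28, σ_4 = 0.
On [1, 3], s'(x) = b_1 + 2c_1·(x - 1) + 3d_1·(x - 1)² with b_1 = Δ_1 - h_1(2σ_1 + σ_2)/6 = 19/14, c_1 = σ_1/2 = -69/56, d_1 = (σ_2 - σ_1)/(6h_1) = 17/112. So s'(1) = 19/14.

1.3571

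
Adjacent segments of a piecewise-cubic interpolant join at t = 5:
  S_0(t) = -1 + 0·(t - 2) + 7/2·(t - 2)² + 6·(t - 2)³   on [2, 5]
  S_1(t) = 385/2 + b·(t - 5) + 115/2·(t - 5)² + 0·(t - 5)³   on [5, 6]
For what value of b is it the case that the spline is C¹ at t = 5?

183

S_0'(t) = 0 + 7·(t - 2) + 18·(t - 2)², so S_0'(5) = 183. On the right, S_1'(5) = b, so b = 183.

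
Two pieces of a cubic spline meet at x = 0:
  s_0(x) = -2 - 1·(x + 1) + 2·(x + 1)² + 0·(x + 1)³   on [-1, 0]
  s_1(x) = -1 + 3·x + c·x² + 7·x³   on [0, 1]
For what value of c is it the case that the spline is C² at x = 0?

s_0''(x) = 4 + 0·(x + 1), so s_0''(0) = 4. On the right, s_1''(0) = 2c, so c = 2.

2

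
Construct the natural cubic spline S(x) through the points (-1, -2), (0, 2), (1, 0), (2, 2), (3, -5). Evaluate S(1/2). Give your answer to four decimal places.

0.9397

With σ_i denoting the second derivative at x_i, h_i = 1, 1, 1, 1, and Δ_i = (y_(i+1) − y_i)/h_i = 4, -2, 2, -7:
  1·σ_0 + 4·σ_1 + 1·σ_2 = 6(Δ_1 - Δ_0) = -36
  1·σ_1 + 4·σ_2 + 1·σ_3 = 6(Δ_2 - Δ_1) = 24
  1·σ_2 + 4·σ_3 + 1·σ_4 = 6(Δ_3 - Δ_2) = -54
Natural end conditions: σ_0 = σ_4 = 0.
Forward elimination and back-substitution give σ_0 = 0, σ_1 = -345/28, σ_2 = 93/7, σ_3 = -471/28, σ_4 = 0.
On [0, 1], S(x) = 2 - 3/28·x - 345/56·x² + 239/56·x³.
With x = 1/2: S(1/2) = 421/448.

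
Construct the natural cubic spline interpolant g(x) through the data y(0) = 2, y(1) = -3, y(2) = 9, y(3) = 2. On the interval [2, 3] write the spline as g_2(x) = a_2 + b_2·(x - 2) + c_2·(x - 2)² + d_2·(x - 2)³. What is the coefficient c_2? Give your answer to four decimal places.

Put σ_i = g'' at the i-th knot. Here h = (1, 1, 1) and Δ = (-5, 12, -7), so the interior equations h_(i-1)·σ_(i-1) + 2(h_(i-1)+h_i)·σ_i + h_i·σ_(i+1) = 6(Δ_i − Δ_(i-1)) read
  1·σ_0 + 4·σ_1 + 1·σ_2 = 6(Δ_1 - Δ_0) = 102
  1·σ_1 + 4·σ_2 + 1·σ_3 = 6(Δ_2 - Δ_1) = -114
Natural end conditions: σ_0 = σ_3 = 0.
Solving: σ_0 = 0, σ_1 = 174/5, σ_2 = -186/5, σ_3 = 0.
On [2, 3], with g_2(x) = a_2 + b_2·(x - 2) + c_2·(x - 2)² + d_2·(x - 2)³: c_2 = σ_2/2 = -93/5, d_2 = (σ_3 - σ_2)/(6h_2) = 31/5, b_2 = Δ_2 - h_2(2σ_2 + σ_3)/6 = 27/5.

-18.6000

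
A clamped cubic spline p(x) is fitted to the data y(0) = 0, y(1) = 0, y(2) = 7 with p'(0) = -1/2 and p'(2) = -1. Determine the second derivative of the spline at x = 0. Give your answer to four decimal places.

-9.2500

With M_i denoting the second derivative at x_i, h_i = 1, 1, and Δ_i = (y_(i+1) − y_i)/h_i = 0, 7:
  1·M_0 + 4·M_1 + 1·M_2 = 6(Δ_1 - Δ_0) = 42
Clamped end conditions give two more equations: 2h_0·M_0 + h_0·M_1 = 6(Δ_0 - p'(0)) = 3 and h_1·M_1 + 2h_1·M_2 = 6(p'(2) - Δ_1) = -48.
Hence M_0 = -37/4, M_1 = 43/2, M_2 = -139/4.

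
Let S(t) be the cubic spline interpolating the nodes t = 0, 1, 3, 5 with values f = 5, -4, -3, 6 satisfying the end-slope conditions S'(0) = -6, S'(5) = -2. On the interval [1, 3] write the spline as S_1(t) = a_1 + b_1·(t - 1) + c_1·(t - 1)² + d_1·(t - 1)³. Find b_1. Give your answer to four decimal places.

-7.7826

Write σ_i for S''(x_i). With h_i = 1, 2, 2 and divided differences Δ_i = -9, 1/2, 9/2, the continuity of S' gives the tridiagonal system
  1·σ_0 + 6·σ_1 + 2·σ_2 = 6(Δ_1 - Δ_0) = 57
  2·σ_1 + 8·σ_2 + 2·σ_3 = 6(Δ_2 - Δ_1) = 24
Clamped end conditions give two more equations: 2h_0·σ_0 + h_0·σ_1 = 6(Δ_0 - S'(0)) = -18 and h_2·σ_2 + 2h_2·σ_3 = 6(S'(5) - Δ_2) = -39.
Forward elimination and back-substitution give σ_0 = -332/23, σ_1 = 250/23, σ_2 = 143/46, σ_3 = -260/23.
On [1, 3], with S_1(t) = a_1 + b_1·(t - 1) + c_1·(t - 1)² + d_1·(t - 1)³: c_1 = σ_1/2 = 125/23, d_1 = (σ_2 - σ_1)/(6h_1) = -119/184, b_1 = Δ_1 - h_1(2σ_1 + σ_2)/6 = -179/23.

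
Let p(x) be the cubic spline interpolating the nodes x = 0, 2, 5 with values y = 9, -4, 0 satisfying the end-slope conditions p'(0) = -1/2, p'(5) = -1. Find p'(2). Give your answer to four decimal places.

-4.7000

With M_i denoting the second derivative at x_i, h_i = 2, 3, and Δ_i = (y_(i+1) − y_i)/h_i = -13/2, 4/3:
  2·M_0 + 10·M_1 + 3·M_2 = 6(Δ_1 - Δ_0) = 47
Clamped end conditions give two more equations: 2h_0·M_0 + h_0·M_1 = 6(Δ_0 - p'(0)) = -36 and h_1·M_1 + 2h_1·M_2 = 6(p'(5) - Δ_1) = -14.
Hence M_0 = -69/5, M_1 = 48/5, M_2 = -107/15.
On [2, 5], p'(x) = b_1 + 2c_1·(x - 2) + 3d_1·(x - 2)² with b_1 = Δ_1 - h_1(2M_1 + M_2)/6 = -47/10, c_1 = M_1/2 = 24/5, d_1 = (M_2 - M_1)/(6h_1) = -251/270. So p'(2) = -47/10.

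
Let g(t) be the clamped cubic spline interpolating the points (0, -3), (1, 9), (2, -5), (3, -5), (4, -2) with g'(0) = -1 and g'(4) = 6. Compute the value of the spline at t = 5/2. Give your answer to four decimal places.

-6.9464

Write m_i for g''(x_i). With h_i = 1, 1, 1, 1 and divided differences Δ_i = 12, -14, 0, 3, the continuity of g' gives the tridiagonal system
  1·m_0 + 4·m_1 + 1·m_2 = 6(Δ_1 - Δ_0) = -156
  1·m_1 + 4·m_2 + 1·m_3 = 6(Δ_2 - Δ_1) = 84
  1·m_2 + 4·m_3 + 1·m_4 = 6(Δ_3 - Δ_2) = 18
Clamped end conditions give two more equations: 2h_0·m_0 + h_0·m_1 = 6(Δ_0 - g'(0)) = 78 and h_3·m_3 + 2h_3·m_4 = 6(g'(4) - Δ_3) = 18.
Forward elimination and back-substitution give m_0 = 508/7, m_1 = -470/7, m_2 = 40, m_3 = -62/7, m_4 = 94/7.
On [2, 3], g(t) = -5 - 83/7·(t - 2) + 20·(t - 2)² - 57/7·(t - 2)³.
With (t - 2) = 1/2: g(5/2) = -389/56.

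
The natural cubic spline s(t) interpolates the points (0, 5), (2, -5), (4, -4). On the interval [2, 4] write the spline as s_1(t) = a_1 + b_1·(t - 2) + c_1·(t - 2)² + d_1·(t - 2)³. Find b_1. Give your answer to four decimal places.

-2.2500

Write M_i for s''(x_i). With h_i = 2, 2 and divided differences Δ_i = -5, 1/2, the continuity of s' gives the tridiagonal system
  2·M_0 + 8·M_1 + 2·M_2 = 6(Δ_1 - Δ_0) = 33
Natural end conditions: M_0 = M_2 = 0.
Forward elimination and back-substitution give M_0 = 0, M_1 = 33/8, M_2 = 0.
On [2, 4], with s_1(t) = a_1 + b_1·(t - 2) + c_1·(t - 2)² + d_1·(t - 2)³: c_1 = M_1/2 = 33/16, d_1 = (M_2 - M_1)/(6h_1) = -11/32, b_1 = Δ_1 - h_1(2M_1 + M_2)/6 = -9/4.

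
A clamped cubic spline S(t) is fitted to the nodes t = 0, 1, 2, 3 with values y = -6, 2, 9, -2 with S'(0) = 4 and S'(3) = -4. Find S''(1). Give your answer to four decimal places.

Write M_i for S''(x_i). With h_i = 1, 1, 1 and divided differences Δ_i = 8, 7, -11, the continuity of S' gives the tridiagonal system
  1·M_0 + 4·M_1 + 1·M_2 = 6(Δ_1 - Δ_0) = -6
  1·M_1 + 4·M_2 + 1·M_3 = 6(Δ_2 - Δ_1) = -108
Clamped end conditions give two more equations: 2h_0·M_0 + h_0·M_1 = 6(Δ_0 - S'(0)) = 24 and h_2·M_2 + 2h_2·M_3 = 6(S'(3) - Δ_2) = 42.
Solving the tridiagonal system: M_0 = 136/15, M_1 = 88/15, M_2 = -578/15, M_3 = 604/15.

5.8667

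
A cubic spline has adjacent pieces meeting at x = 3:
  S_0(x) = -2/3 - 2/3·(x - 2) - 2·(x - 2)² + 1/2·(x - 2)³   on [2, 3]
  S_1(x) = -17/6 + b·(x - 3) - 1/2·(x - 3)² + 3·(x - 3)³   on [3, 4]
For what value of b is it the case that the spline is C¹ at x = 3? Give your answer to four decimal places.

-3.1667

S_0'(x) = -2/3 - 4·(x - 2) + 3/2·(x - 2)², so S_0'(3) = -19/6. On the right, S_1'(3) = b, so b = -19/6.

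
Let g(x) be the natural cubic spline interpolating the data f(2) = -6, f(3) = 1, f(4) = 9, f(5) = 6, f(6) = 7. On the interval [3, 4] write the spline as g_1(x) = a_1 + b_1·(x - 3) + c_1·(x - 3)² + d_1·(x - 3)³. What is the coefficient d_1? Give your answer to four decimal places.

-4.6250

Write m_i for g''(x_i). With h_i = 1, 1, 1, 1 and divided differences Δ_i = 7, 8, -3, 1, the continuity of g' gives the tridiagonal system
  1·m_0 + 4·m_1 + 1·m_2 = 6(Δ_1 - Δ_0) = 6
  1·m_1 + 4·m_2 + 1·m_3 = 6(Δ_2 - Δ_1) = -66
  1·m_2 + 4·m_3 + 1·m_4 = 6(Δ_3 - Δ_2) = 24
Natural end conditions: m_0 = m_4 = 0.
Solving: m_0 = 0, m_1 = 27/4, m_2 = -21, m_3 = 45/4, m_4 = 0.
On [3, 4], with g_1(x) = a_1 + b_1·(x - 3) + c_1·(x - 3)² + d_1·(x - 3)³: c_1 = m_1/2 = 27/8, d_1 = (m_2 - m_1)/(6h_1) = -37/8, b_1 = Δ_1 - h_1(2m_1 + m_2)/6 = 37/4.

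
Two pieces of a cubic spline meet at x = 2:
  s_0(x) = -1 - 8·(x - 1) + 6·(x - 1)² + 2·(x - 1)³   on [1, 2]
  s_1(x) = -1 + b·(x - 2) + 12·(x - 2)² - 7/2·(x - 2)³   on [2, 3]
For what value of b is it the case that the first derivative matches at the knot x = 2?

s_0'(x) = -8 + 12·(x - 1) + 6·(x - 1)², so s_0'(2) = 10. On the right, s_1'(2) = b, so b = 10.

10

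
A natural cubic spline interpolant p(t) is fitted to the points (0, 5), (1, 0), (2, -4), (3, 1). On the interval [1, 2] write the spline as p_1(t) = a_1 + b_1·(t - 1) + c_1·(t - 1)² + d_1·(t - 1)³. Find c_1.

-1

Let σ_i = p''(x_i). Step sizes h_i = 1, 1, 1; slopes of the chords Δ_i = (y_(i+1) - y_i)/h_i = -5, -4, 5.
  1·σ_0 + 4·σ_1 + 1·σ_2 = 6(Δ_1 - Δ_0) = 6
  1·σ_1 + 4·σ_2 + 1·σ_3 = 6(Δ_2 - Δ_1) = 54
Natural end conditions: σ_0 = σ_3 = 0.
Hence σ_0 = 0, σ_1 = -2, σ_2 = 14, σ_3 = 0.
On [1, 2], with p_1(t) = a_1 + b_1·(t - 1) + c_1·(t - 1)² + d_1·(t - 1)³: c_1 = σ_1/2 = -1, d_1 = (σ_2 - σ_1)/(6h_1) = 8/3, b_1 = Δ_1 - h_1(2σ_1 + σ_2)/6 = -17/3.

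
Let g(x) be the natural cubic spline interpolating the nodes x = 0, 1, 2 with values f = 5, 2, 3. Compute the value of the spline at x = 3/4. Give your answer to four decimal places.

Let M_i = g''(x_i). Step sizes h_i = 1, 1; slopes of the chords Δ_i = (y_(i+1) - y_i)/h_i = -3, 1.
  1·M_0 + 4·M_1 + 1·M_2 = 6(Δ_1 - Δ_0) = 24
Natural end conditions: M_0 = M_2 = 0.
Solving: M_0 = 0, M_1 = 6, M_2 = 0.
On [0, 1], g(x) = 5 - 4·x + 0·x² + 1·x³.
With x = 3/4: g(3/4) = 155/64.

2.4219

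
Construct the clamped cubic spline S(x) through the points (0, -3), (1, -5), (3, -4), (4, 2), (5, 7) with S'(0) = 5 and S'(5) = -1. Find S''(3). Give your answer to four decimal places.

Put m_i = S'' at the i-th knot. Here h = (1, 2, 1, 1) and Δ = (-2, 1/2, 6, 5), so the interior equations h_(i-1)·m_(i-1) + 2(h_(i-1)+h_i)·m_i + h_i·m_(i+1) = 6(Δ_i − Δ_(i-1)) read
  1·m_0 + 6·m_1 + 2·m_2 = 6(Δ_1 - Δ_0) = 15
  2·m_1 + 6·m_2 + 1·m_3 = 6(Δ_2 - Δ_1) = 33
  1·m_2 + 4·m_3 + 1·m_4 = 6(Δ_3 - Δ_2) = -6
Clamped end conditions give two more equations: 2h_0·m_0 + h_0·m_1 = 6(Δ_0 - S'(0)) = -42 and h_3·m_3 + 2h_3·m_4 = 6(S'(5) - Δ_3) = -36.
Forward elimination and back-substitution give m_0 = -1515/64, m_1 = 171/32, m_2 = 423/128, m_3 = 159/64, m_4 = -2463/128.

3.3047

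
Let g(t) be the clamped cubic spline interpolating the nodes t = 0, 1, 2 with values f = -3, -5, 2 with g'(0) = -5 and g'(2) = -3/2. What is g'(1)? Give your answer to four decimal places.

5.3750

Let m_i = g''(x_i). Step sizes h_i = 1, 1; slopes of the chords Δ_i = (y_(i+1) - y_i)/h_i = -2, 7.
  1·m_0 + 4·m_1 + 1·m_2 = 6(Δ_1 - Δ_0) = 54
Clamped end conditions give two more equations: 2h_0·m_0 + h_0·m_1 = 6(Δ_0 - g'(0)) = 18 and h_1·m_1 + 2h_1·m_2 = 6(g'(2) - Δ_1) = -51.
Solving: m_0 = -11/4, m_1 = 47/2, m_2 = -149/4.
On [1, 2], g'(t) = b_1 + 2c_1·(t - 1) + 3d_1·(t - 1)² with b_1 = Δ_1 - h_1(2m_1 + m_2)/6 = 43/8, c_1 = m_1/2 = 47/4, d_1 = (m_2 - m_1)/(6h_1) = -81/8. So g'(1) = 43/8.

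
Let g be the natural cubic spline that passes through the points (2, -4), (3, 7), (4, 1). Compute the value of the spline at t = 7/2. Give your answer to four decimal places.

5.5938

With σ_i denoting the second derivative at x_i, h_i = 1, 1, and Δ_i = (y_(i+1) − y_i)/h_i = 11, -6:
  1·σ_0 + 4·σ_1 + 1·σ_2 = 6(Δ_1 - Δ_0) = -102
Natural end conditions: σ_0 = σ_2 = 0.
Solving the tridiagonal system: σ_0 = 0, σ_1 = -51/2, σ_2 = 0.
On [3, 4], g(t) = 7 + 5/2·(t - 3) - 51/4·(t - 3)² + 17/4·(t - 3)³.
With (t - 3) = 1/2: g(7/2) = 179/32.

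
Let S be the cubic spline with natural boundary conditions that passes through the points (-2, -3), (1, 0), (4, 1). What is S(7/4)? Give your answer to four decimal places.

0.4141

Put m_i = S'' at the i-th knot. Here h = (3, 3) and Δ = (1, 1/3), so the interior equations h_(i-1)·m_(i-1) + 2(h_(i-1)+h_i)·m_i + h_i·m_(i+1) = 6(Δ_i − Δ_(i-1)) read
  3·m_0 + 12·m_1 + 3·m_2 = 6(Δ_1 - Δ_0) = -4
Natural end conditions: m_0 = m_2 = 0.
Solving the tridiagonal system: m_0 = 0, m_1 = -1/3, m_2 = 0.
On [1, 4], S(t) = 0 + 2/3·(t - 1) - 1/6·(t - 1)² + 1/54·(t - 1)³.
With (t - 1) = 3/4: S(7/4) = 53/128.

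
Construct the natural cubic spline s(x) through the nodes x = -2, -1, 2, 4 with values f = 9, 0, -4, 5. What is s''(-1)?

5

Let m_i = s''(x_i). Step sizes h_i = 1, 3, 2; slopes of the chords Δ_i = (y_(i+1) - y_i)/h_i = -9, -4/3, 9/2.
  1·m_0 + 8·m_1 + 3·m_2 = 6(Δ_1 - Δ_0) = 46
  3·m_1 + 10·m_2 + 2·m_3 = 6(Δ_2 - Δ_1) = 35
Natural end conditions: m_0 = m_3 = 0.
Solving the tridiagonal system: m_0 = 0, m_1 = 5, m_2 = 2, m_3 = 0.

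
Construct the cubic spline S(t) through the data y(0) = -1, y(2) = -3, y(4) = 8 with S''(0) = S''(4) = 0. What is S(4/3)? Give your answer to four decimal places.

-3.5370

With σ_i denoting the second derivative at x_i, h_i = 2, 2, and Δ_i = (y_(i+1) − y_i)/h_i = -1, 11/2:
  2·σ_0 + 8·σ_1 + 2·σ_2 = 6(Δ_1 - Δ_0) = 39
Natural end conditions: σ_0 = σ_2 = 0.
Solving the tridiagonal system: σ_0 = 0, σ_1 = 39/8, σ_2 = 0.
On [0, 2], S(t) = -1 - 21/8·t + 0·t² + 13/32·t³.
With t = 4/3: S(4/3) = -191/54.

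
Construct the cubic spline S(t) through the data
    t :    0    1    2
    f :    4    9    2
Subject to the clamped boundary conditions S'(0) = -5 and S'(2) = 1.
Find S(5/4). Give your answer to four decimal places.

7.7891

Put M_i = S'' at the i-th knot. Here h = (1, 1) and Δ = (5, -7), so the interior equations h_(i-1)·M_(i-1) + 2(h_(i-1)+h_i)·M_i + h_i·M_(i+1) = 6(Δ_i − Δ_(i-1)) read
  1·M_0 + 4·M_1 + 1·M_2 = 6(Δ_1 - Δ_0) = -72
Clamped end conditions give two more equations: 2h_0·M_0 + h_0·M_1 = 6(Δ_0 - S'(0)) = 60 and h_1·M_1 + 2h_1·M_2 = 6(S'(2) - Δ_1) = 48.
Solving: M_0 = 51, M_1 = -42, M_2 = 45.
On [1, 2], S(t) = 9 - 1/2·(t - 1) - 21·(t - 1)² + 29/2·(t - 1)³.
With (t - 1) = 1/4: S(5/4) = 997/128.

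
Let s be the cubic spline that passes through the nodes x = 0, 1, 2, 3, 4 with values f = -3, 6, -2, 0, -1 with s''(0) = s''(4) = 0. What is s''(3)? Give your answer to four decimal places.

-10.9286

Write M_i for s''(x_i). With h_i = 1, 1, 1, 1 and divided differences Δ_i = 9, -8, 2, -1, the continuity of s' gives the tridiagonal system
  1·M_0 + 4·M_1 + 1·M_2 = 6(Δ_1 - Δ_0) = -102
  1·M_1 + 4·M_2 + 1·M_3 = 6(Δ_2 - Δ_1) = 60
  1·M_2 + 4·M_3 + 1·M_4 = 6(Δ_3 - Δ_2) = -18
Natural end conditions: M_0 = M_4 = 0.
Solving the tridiagonal system: M_0 = 0, M_1 = -447/14, M_2 = 180/7, M_3 = -153/14, M_4 = 0.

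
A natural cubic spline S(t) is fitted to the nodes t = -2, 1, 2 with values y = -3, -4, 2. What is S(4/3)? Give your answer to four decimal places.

Put m_i = S'' at the i-th knot. Here h = (3, 1) and Δ = (-1/3, 6), so the interior equations h_(i-1)·m_(i-1) + 2(h_(i-1)+h_i)·m_i + h_i·m_(i+1) = 6(Δ_i − Δ_(i-1)) read
  3·m_0 + 8·m_1 + 1·m_2 = 6(Δ_1 - Δ_0) = 38
Natural end conditions: m_0 = m_2 = 0.
Solving the tridiagonal system: m_0 = 0, m_1 = 19/4, m_2 = 0.
On [1, 2], S(t) = -4 + 53/12·(t - 1) + 19/8·(t - 1)² - 19/24·(t - 1)³.
With (t - 1) = 1/3: S(4/3) = -743/324.

-2.2932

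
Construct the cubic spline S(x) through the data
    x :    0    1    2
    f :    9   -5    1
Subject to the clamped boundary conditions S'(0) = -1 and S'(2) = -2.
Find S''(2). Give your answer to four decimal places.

With σ_i denoting the second derivative at x_i, h_i = 1, 1, and Δ_i = (y_(i+1) − y_i)/h_i = -14, 6:
  1·σ_0 + 4·σ_1 + 1·σ_2 = 6(Δ_1 - Δ_0) = 120
Clamped end conditions give two more equations: 2h_0·σ_0 + h_0·σ_1 = 6(Δ_0 - S'(0)) = -78 and h_1·σ_1 + 2h_1·σ_2 = 6(S'(2) - Δ_1) = -48.
Forward elimination and back-substitution give σ_0 = -139/2, σ_1 = 61, σ_2 = -109/2.

-54.5000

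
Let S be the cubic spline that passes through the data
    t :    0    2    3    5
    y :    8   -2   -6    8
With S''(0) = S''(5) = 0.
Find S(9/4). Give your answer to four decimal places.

-3.3884

Put M_i = S'' at the i-th knot. Here h = (2, 1, 2) and Δ = (-5, -4, 7), so the interior equations h_(i-1)·M_(i-1) + 2(h_(i-1)+h_i)·M_i + h_i·M_(i+1) = 6(Δ_i − Δ_(i-1)) read
  2·M_0 + 6·M_1 + 1·M_2 = 6(Δ_1 - Δ_0) = 6
  1·M_1 + 6·M_2 + 2·M_3 = 6(Δ_2 - Δ_1) = 66
Natural end conditions: M_0 = M_3 = 0.
Solving: M_0 = 0, M_1 = -6/7, M_2 = 78/7, M_3 = 0.
On [2, 3], S(t) = -2 - 39/7·(t - 2) - 3/7·(t - 2)² + 2·(t - 2)³.
With (t - 2) = 1/4: S(9/4) = -759/224.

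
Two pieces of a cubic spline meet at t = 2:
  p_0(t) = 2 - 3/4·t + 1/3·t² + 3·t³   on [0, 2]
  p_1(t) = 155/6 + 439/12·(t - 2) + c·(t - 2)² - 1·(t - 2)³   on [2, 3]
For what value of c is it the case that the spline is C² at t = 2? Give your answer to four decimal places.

18.3333

p_0''(t) = 2/3 + 18·t, so p_0''(2) = 110/3. On the right, p_1''(2) = 2c, so c = 55/3.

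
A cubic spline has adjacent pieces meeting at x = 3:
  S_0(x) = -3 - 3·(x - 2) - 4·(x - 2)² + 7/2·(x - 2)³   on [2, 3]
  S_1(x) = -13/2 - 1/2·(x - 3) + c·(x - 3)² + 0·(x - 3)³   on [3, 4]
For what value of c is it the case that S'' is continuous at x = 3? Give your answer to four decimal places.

6.5000

S_0''(x) = -8 + 21·(x - 2), so S_0''(3) = 13. On the right, S_1''(3) = 2c, so c = 13/2.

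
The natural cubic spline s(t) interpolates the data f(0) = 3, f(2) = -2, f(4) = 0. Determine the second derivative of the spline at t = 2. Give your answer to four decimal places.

With σ_i denoting the second derivative at x_i, h_i = 2, 2, and Δ_i = (y_(i+1) − y_i)/h_i = -5/2, 1:
  2·σ_0 + 8·σ_1 + 2·σ_2 = 6(Δ_1 - Δ_0) = 21
Natural end conditions: σ_0 = σ_2 = 0.
Forward elimination and back-substitution give σ_0 = 0, σ_1 = 21/8, σ_2 = 0.

2.6250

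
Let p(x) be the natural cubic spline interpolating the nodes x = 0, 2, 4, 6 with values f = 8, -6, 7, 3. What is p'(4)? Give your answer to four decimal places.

With σ_i denoting the second derivative at x_i, h_i = 2, 2, 2, and Δ_i = (y_(i+1) − y_i)/h_i = -7, 13/2, -2:
  2·σ_0 + 8·σ_1 + 2·σ_2 = 6(Δ_1 - Δ_0) = 81
  2·σ_1 + 8·σ_2 + 2·σ_3 = 6(Δ_2 - Δ_1) = -51
Natural end conditions: σ_0 = σ_3 = 0.
Forward elimination and back-substitution give σ_0 = 0, σ_1 = 25/2, σ_2 = -19/2, σ_3 = 0.
On [4, 6], p'(x) = b_2 + 2c_2·(x - 4) + 3d_2·(x - 4)² with b_2 = Δ_2 - h_2(2σ_2 + σ_3)/6 = 13/3, c_2 = σ_2/2 = -19/4, d_2 = (σ_3 - σ_2)/(6h_2) = 19/24. So p'(4) = 13/3.

4.3333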